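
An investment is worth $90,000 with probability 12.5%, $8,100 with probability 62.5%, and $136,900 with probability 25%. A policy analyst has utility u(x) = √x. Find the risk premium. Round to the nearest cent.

$15,848.44

E[u] = 0.125·√90000 + 0.625·√8100 + 0.25·√136900 = 0.125·300 + 0.625·90 + 0.25·370 = 186.25
CE = (186.25)² = 34689.0625
Risk premium = EV − CE = 50537.5 − 34689.0625 = 15848.4375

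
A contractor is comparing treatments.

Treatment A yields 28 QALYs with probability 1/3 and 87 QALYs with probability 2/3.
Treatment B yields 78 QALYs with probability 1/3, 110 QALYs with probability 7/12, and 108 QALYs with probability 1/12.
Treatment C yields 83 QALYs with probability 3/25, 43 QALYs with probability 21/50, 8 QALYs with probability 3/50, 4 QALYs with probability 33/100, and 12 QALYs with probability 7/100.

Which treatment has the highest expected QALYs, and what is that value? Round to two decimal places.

Treatment B (99.17 QALYs)

Treatment A = 1/3 × 28 + 2/3 × 87 = 9.3333 + 58 = 67.3333
Treatment B = 1/3 × 78 + 7/12 × 110 + 1/12 × 108 = 26 + 64.1667 + 9 = 99.1667
Treatment C = 3/25 × 83 + 21/50 × 43 + 3/50 × 8 + 33/100 × 4 + 7/100 × 12 = 9.96 + 18.06 + 0.48 + 1.32 + 0.84 = 30.66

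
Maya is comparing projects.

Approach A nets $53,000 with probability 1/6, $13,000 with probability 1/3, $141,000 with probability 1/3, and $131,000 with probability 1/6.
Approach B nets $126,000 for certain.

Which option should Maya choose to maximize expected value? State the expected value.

Approach B ($126,000)

Approach A = 1/6 × 53000 + 1/3 × 13000 + 1/3 × 141000 + 1/6 × 131000 = 8833.3333 + 4333.3333 + 47000 + 21833.3333 = 82000
Approach B: 126000 (certain)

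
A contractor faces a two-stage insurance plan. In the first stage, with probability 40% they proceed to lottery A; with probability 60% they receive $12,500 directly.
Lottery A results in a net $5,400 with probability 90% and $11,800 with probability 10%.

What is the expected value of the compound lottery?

EV(A) = 0.9 × 5400 + 0.1 × 11800 = 4860 + 1180 = 6040
Branch B: 12500 (certain)
Overall = 0.4 × 6040 + 0.6 × 12500 = 2416 + 7500 = 9916

$9,916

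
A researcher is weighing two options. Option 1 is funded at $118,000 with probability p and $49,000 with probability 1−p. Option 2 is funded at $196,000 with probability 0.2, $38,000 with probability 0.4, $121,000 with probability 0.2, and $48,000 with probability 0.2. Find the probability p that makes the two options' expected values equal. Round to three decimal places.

p = 0.568

EV(Option 2) = 0.2 × 196000 + 0.4 × 38000 + 0.2 × 121000 + 0.2 × 48000 = 39200 + 15200 + 24200 + 9600 = 88200
p·118000 + (1−p)·49000 = 88200
69000p + 49000 = 88200
p = (88200 − 49000) / 69000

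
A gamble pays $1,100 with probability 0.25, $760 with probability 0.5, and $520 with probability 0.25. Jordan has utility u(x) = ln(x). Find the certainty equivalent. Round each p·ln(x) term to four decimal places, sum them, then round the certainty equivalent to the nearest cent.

$758.24

E[u] = 0.25·ln(1100) + 0.5·ln(760) + 0.25·ln(520) = 1.7508 + 3.3167 + 1.5635 = 6.6310
CE = e^6.6310 ≈ 758.24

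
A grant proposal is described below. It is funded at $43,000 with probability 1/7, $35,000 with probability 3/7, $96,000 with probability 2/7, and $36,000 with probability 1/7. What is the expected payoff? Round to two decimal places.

EV = 1/7 × 43000 + 3/7 × 35000 + 2/7 × 96000 + 1/7 × 36000 = 6142.8571 + 15000 + 27428.5714 + 5142.8571 = 53714.2857

$53,714.29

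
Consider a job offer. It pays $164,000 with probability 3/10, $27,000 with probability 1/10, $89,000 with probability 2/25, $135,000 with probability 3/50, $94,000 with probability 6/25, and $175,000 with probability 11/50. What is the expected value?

EV = 3/10 × 164000 + 1/10 × 27000 + 2/25 × 89000 + 3/50 × 135000 + 6/25 × 94000 + 11/50 × 175000 = 49200 + 2700 + 7120 + 8100 + 22560 + 38500 = 128180

$128,180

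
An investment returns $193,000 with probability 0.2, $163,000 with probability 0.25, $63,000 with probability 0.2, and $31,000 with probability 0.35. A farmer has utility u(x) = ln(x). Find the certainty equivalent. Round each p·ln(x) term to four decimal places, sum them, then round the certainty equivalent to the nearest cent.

$77,987.20

E[u] = 0.2·ln(193000) + 0.25·ln(163000) + 0.2·ln(63000) + 0.35·ln(31000) = 2.4341 + 3.0004 + 2.2102 + 3.6196 = 11.2643
CE = e^11.2643 ≈ 77987.20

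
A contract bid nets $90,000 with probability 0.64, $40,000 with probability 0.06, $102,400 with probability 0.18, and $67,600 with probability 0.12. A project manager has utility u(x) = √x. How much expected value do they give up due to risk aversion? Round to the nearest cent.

E[u] = 0.64·√90000 + 0.06·√40000 + 0.18·√102400 + 0.12·√67600 = 0.64·300 + 0.06·200 + 0.18·320 + 0.12·260 = 292.8
CE = (292.8)² = 85731.84
Risk premium = EV − CE = 86544 − 85731.84 = 812.16

$812.16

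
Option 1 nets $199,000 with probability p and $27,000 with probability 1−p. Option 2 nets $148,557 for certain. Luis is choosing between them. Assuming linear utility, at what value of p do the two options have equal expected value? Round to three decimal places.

p·199000 + (1−p)·27000 = 148557
172000p + 27000 = 148557
p = (148557 − 27000) / 172000

p = 0.707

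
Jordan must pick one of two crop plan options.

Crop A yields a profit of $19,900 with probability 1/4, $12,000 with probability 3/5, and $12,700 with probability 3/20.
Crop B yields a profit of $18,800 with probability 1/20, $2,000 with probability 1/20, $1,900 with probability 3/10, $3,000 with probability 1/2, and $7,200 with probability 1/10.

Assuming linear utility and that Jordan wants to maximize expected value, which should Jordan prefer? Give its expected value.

Crop A = 1/4 × 19900 + 3/5 × 12000 + 3/20 × 12700 = 4975 + 7200 + 1905 = 14080
Crop B = 1/20 × 18800 + 1/20 × 2000 + 3/10 × 1900 + 1/2 × 3000 + 1/10 × 7200 = 940 + 100 + 570 + 1500 + 720 = 3830

Crop A ($14,080)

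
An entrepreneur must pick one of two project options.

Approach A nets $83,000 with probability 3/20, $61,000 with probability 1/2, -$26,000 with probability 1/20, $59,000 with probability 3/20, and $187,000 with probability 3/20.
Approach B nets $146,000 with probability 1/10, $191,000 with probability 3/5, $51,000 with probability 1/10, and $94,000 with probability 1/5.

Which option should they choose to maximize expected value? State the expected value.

Approach B ($153,100)

Approach A = 3/20 × 83000 + 1/2 × 61000 + 1/20 × (-26000) + 3/20 × 59000 + 3/20 × 187000 = 12450 + 30500 − 1300 + 8850 + 28050 = 78550
Approach B = 1/10 × 146000 + 3/5 × 191000 + 1/10 × 51000 + 1/5 × 94000 = 14600 + 114600 + 5100 + 18800 = 153100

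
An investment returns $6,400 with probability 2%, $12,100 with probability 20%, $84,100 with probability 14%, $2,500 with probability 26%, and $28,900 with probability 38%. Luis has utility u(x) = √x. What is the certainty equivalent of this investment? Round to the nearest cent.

$20,107.24

E[u] = 0.02·√6400 + 0.2·√12100 + 0.14·√84100 + 0.26·√2500 + 0.38·√28900 = 0.02·80 + 0.2·110 + 0.14·290 + 0.26·50 + 0.38·170 = 141.8
CE = (141.8)² = 20107.24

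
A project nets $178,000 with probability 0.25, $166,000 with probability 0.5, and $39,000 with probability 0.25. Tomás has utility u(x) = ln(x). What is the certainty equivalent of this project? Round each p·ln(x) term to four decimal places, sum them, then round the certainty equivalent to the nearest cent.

$117,606.55

E[u] = 0.25·ln(178000) + 0.5·ln(166000) + 0.25·ln(39000) = 3.0224 + 6.0099 + 2.6428 = 11.6751
CE = e^11.6751 ≈ 117606.55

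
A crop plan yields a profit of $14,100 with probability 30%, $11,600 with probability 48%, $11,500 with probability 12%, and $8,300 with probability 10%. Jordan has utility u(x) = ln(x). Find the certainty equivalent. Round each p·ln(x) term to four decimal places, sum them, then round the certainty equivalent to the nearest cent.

$11,882.24

E[u] = 0.3·ln(14100) + 0.48·ln(11600) + 0.12·ln(11500) + 0.1·ln(8300) = 2.8662 + 4.4922 + 1.1220 + 0.9024 = 9.3828
CE = e^9.3828 ≈ 11882.24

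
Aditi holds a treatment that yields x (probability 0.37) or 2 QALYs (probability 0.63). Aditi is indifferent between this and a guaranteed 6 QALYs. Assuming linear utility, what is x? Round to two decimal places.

0.37·x + 0.63·2 = 6
0.37·x = 6 − 1.26 = 4.74
x = 4.74 / 0.37 = 12.8108

x = 12.81 QALYs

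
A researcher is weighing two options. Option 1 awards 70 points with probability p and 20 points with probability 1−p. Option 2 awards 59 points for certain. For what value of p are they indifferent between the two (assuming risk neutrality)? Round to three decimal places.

p·70 + (1−p)·20 = 59
50p + 20 = 59
p = (59 − 20) / 50

p = 0.780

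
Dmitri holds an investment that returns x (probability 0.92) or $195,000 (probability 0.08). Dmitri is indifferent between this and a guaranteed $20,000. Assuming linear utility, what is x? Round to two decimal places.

x = $4,782.61

0.92·x + 0.08·195000 = 20000
0.92·x = 20000 − 15600 = 4400
x = 4400 / 0.92 = 4782.6087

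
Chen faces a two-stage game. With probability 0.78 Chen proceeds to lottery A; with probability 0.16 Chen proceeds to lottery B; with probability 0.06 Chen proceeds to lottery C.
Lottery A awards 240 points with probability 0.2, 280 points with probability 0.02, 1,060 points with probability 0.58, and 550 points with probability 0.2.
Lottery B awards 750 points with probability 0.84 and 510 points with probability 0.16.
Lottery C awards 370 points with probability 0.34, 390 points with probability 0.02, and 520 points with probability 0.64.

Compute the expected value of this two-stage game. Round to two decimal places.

EV(A) = 0.2 × 240 + 0.02 × 280 + 0.58 × 1060 + 0.2 × 550 = 48 + 5.6 + 614.8 + 110 = 778.4
EV(B) = 0.84 × 750 + 0.16 × 510 = 630 + 81.6 = 711.6
EV(C) = 0.34 × 370 + 0.02 × 390 + 0.64 × 520 = 125.8 + 7.8 + 332.8 = 466.4
Overall = 0.78 × 778.4 + 0.16 × 711.6 + 0.06 × 466.4 = 607.152 + 113.856 + 27.984 = 748.992

748.99 points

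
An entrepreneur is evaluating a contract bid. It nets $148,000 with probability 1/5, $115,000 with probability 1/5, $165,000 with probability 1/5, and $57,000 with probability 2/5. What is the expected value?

EV = 1/5 × 148000 + 1/5 × 115000 + 1/5 × 165000 + 2/5 × 57000 = 29600 + 23000 + 33000 + 22800 = 108400

$108,400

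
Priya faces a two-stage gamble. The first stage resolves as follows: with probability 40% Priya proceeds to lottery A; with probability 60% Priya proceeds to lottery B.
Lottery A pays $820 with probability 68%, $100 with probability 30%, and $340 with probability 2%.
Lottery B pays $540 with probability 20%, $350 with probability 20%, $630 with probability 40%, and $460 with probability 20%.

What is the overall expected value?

$550.96

EV(A) = 0.68 × 820 + 0.3 × 100 + 0.02 × 340 = 557.6 + 30 + 6.8 = 594.4
EV(B) = 0.2 × 540 + 0.2 × 350 + 0.4 × 630 + 0.2 × 460 = 108 + 70 + 252 + 92 = 522
Overall = 0.4 × 594.4 + 0.6 × 522 = 237.76 + 313.2 = 550.96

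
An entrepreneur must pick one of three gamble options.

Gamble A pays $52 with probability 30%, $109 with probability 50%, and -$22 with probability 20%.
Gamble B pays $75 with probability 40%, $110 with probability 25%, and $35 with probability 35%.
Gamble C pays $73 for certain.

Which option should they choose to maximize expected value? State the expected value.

Gamble A = 0.3 × 52 + 0.5 × 109 + 0.2 × (-22) = 15.6 + 54.5 − 4.4 = 65.7
Gamble B = 0.4 × 75 + 0.25 × 110 + 0.35 × 35 = 30 + 27.5 + 12.25 = 69.75
Gamble C: 73 (certain)

Gamble C ($73)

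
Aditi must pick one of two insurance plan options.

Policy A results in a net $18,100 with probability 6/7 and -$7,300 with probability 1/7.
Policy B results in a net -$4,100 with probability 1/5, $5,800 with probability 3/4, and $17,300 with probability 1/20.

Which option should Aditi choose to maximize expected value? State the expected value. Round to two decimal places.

Policy A ($14,471.43)

Policy A = 6/7 × 18100 + 1/7 × (-7300) = 15514.2857 − 1042.8571 = 14471.4286
Policy B = 1/5 × (-4100) + 3/4 × 5800 + 1/20 × 17300 = -820 + 4350 + 865 = 4395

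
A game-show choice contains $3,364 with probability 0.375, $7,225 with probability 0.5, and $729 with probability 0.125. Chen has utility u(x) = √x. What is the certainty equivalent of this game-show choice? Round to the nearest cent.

E[u] = 0.375·√3364 + 0.5·√7225 + 0.125·√729 = 0.375·58 + 0.5·85 + 0.125·27 = 67.625
CE = (67.625)² = 4573.140625

$4,573.14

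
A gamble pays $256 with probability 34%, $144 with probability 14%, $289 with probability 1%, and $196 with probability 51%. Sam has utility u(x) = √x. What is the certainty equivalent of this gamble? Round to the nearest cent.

E[u] = 0.34·√256 + 0.14·√144 + 0.01·√289 + 0.51·√196 = 0.34·16 + 0.14·12 + 0.01·17 + 0.51·14 = 14.43
CE = (14.43)² = 208.2249

$208.22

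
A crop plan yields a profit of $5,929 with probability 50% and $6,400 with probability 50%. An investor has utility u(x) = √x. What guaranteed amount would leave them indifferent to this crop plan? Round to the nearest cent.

$6,162.25

E[u] = 0.5·√5929 + 0.5·√6400 = 0.5·77 + 0.5·80 = 78.5
CE = (78.5)² = 6162.25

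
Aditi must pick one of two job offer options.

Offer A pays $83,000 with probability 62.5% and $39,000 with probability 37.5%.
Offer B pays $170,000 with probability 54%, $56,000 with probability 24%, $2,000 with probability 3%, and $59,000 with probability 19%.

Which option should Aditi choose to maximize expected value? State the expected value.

Offer A = 0.625 × 83000 + 0.375 × 39000 = 51875 + 14625 = 66500
Offer B = 0.54 × 170000 + 0.24 × 56000 + 0.03 × 2000 + 0.19 × 59000 = 91800 + 13440 + 60 + 11210 = 116510

Offer B ($116,510)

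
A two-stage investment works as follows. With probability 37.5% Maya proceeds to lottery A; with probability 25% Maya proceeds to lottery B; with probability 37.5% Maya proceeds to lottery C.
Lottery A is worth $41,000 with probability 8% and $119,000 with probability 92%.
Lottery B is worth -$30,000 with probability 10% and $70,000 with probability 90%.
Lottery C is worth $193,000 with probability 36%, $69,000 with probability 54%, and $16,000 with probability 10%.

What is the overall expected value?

$97,912.50

EV(A) = 0.08 × 41000 + 0.92 × 119000 = 3280 + 109480 = 112760
EV(B) = 0.1 × (-30000) + 0.9 × 70000 = -3000 + 63000 = 60000
EV(C) = 0.36 × 193000 + 0.54 × 69000 + 0.1 × 16000 = 69480 + 37260 + 1600 = 108340
Overall = 0.375 × 112760 + 0.25 × 60000 + 0.375 × 108340 = 42285 + 15000 + 40627.5 = 97912.5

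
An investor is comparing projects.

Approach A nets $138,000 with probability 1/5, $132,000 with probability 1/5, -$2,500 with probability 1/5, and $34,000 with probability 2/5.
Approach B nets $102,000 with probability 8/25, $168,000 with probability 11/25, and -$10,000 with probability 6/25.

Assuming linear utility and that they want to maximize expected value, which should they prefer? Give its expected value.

Approach B ($104,160)

Approach A = 1/5 × 138000 + 1/5 × 132000 + 1/5 × (-2500) + 2/5 × 34000 = 27600 + 26400 − 500 + 13600 = 67100
Approach B = 8/25 × 102000 + 11/25 × 168000 + 6/25 × (-10000) = 32640 + 73920 − 2400 = 104160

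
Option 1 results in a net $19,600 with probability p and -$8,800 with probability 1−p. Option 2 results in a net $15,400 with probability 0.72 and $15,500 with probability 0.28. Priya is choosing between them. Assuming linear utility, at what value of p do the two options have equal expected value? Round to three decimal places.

p = 0.853

EV(Option 2) = 0.72 × 15400 + 0.28 × 15500 = 11088 + 4340 = 15428
p·19600 + (1−p)·(-8800) = 15428
28400p − 8800 = 15428
p = (15428 + 8800) / 28400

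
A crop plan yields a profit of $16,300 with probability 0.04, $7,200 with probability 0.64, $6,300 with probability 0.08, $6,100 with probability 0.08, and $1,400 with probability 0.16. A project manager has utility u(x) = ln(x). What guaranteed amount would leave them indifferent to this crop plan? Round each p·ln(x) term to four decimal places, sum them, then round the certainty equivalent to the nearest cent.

$5,589.81

E[u] = 0.04·ln(16300) + 0.64·ln(7200) + 0.08·ln(6300) + 0.08·ln(6100) + 0.16·ln(1400) = 0.3880 + 5.6844 + 0.6999 + 0.6973 + 1.1591 = 8.6287
CE = e^8.6287 ≈ 5589.81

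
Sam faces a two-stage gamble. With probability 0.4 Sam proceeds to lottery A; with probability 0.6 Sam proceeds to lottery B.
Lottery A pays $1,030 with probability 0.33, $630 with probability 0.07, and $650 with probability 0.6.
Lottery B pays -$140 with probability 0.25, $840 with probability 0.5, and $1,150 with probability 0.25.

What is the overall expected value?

EV(A) = 0.33 × 1030 + 0.07 × 630 + 0.6 × 650 = 339.9 + 44.1 + 390 = 774
EV(B) = 0.25 × (-140) + 0.5 × 840 + 0.25 × 1150 = -35 + 420 + 287.5 = 672.5
Overall = 0.4 × 774 + 0.6 × 672.5 = 309.6 + 403.5 = 713.1

$713.10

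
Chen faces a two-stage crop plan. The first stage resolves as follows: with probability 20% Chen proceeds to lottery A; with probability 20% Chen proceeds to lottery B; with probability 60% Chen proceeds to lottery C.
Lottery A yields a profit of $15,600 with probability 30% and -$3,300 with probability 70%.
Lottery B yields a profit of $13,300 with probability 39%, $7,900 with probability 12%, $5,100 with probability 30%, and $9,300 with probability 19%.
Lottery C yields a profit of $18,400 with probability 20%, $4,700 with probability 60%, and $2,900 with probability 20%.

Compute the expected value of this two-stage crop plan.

EV(A) = 0.3 × 15600 + 0.7 × (-3300) = 4680 − 2310 = 2370
EV(B) = 0.39 × 13300 + 0.12 × 7900 + 0.3 × 5100 + 0.19 × 9300 = 5187 + 948 + 1530 + 1767 = 9432
EV(C) = 0.2 × 18400 + 0.6 × 4700 + 0.2 × 2900 = 3680 + 2820 + 580 = 7080
Overall = 0.2 × 2370 + 0.2 × 9432 + 0.6 × 7080 = 474 + 1886.4 + 4248 = 6608.4

$6,608.40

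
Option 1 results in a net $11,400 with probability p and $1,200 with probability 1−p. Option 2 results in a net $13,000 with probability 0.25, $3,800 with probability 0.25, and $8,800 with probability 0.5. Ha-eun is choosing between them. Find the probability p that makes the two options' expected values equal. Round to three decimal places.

EV(Option 2) = 0.25 × 13000 + 0.25 × 3800 + 0.5 × 8800 = 3250 + 950 + 4400 = 8600
p·11400 + (1−p)·1200 = 8600
10200p + 1200 = 8600
p = (8600 − 1200) / 10200

p = 0.725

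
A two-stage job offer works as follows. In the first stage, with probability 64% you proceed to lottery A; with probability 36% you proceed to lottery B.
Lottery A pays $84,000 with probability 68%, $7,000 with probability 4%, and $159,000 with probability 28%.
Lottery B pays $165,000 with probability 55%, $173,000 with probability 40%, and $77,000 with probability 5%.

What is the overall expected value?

$124,196.80

EV(A) = 0.68 × 84000 + 0.04 × 7000 + 0.28 × 159000 = 57120 + 280 + 44520 = 101920
EV(B) = 0.55 × 165000 + 0.4 × 173000 + 0.05 × 77000 = 90750 + 69200 + 3850 = 163800
Overall = 0.64 × 101920 + 0.36 × 163800 = 65228.8 + 58968 = 124196.8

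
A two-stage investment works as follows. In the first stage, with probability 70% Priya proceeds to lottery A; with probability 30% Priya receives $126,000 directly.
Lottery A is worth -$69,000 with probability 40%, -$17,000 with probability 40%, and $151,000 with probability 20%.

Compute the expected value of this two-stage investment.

EV(A) = 0.4 × (-69000) + 0.4 × (-17000) + 0.2 × 151000 = -27600 − 6800 + 30200 = -4200
Branch B: 126000 (certain)
Overall = 0.7 × (-4200) + 0.3 × 126000 = -2940 + 37800 = 34860

$34,860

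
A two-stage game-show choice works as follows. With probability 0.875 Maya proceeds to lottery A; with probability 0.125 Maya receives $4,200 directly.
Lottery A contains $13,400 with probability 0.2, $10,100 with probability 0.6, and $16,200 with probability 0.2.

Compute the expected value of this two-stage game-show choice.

$11,007.50

EV(A) = 0.2 × 13400 + 0.6 × 10100 + 0.2 × 16200 = 2680 + 6060 + 3240 = 11980
Branch B: 4200 (certain)
Overall = 0.875 × 11980 + 0.125 × 4200 = 10482.5 + 525 = 11007.5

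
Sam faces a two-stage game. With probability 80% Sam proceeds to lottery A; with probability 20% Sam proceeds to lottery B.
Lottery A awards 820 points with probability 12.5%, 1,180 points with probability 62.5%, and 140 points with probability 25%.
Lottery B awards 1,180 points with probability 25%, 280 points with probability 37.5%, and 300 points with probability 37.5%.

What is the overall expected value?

802.5 points

EV(A) = 0.125 × 820 + 0.625 × 1180 + 0.25 × 140 = 102.5 + 737.5 + 35 = 875
EV(B) = 0.25 × 1180 + 0.375 × 280 + 0.375 × 300 = 295 + 105 + 112.5 = 512.5
Overall = 0.8 × 875 + 0.2 × 512.5 = 700 + 102.5 = 802.5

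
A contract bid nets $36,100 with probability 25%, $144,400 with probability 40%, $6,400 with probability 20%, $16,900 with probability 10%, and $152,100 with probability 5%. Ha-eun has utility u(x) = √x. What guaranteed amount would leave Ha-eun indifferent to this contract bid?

E[u] = 0.25·√36100 + 0.4·√144400 + 0.2·√6400 + 0.1·√16900 + 0.05·√152100 = 0.25·190 + 0.4·380 + 0.2·80 + 0.1·130 + 0.05·390 = 248
CE = (248)² = 61504

$61,504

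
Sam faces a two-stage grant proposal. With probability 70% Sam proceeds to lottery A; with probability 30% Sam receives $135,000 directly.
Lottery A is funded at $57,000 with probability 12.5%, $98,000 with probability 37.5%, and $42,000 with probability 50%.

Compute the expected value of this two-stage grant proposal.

EV(A) = 0.125 × 57000 + 0.375 × 98000 + 0.5 × 42000 = 7125 + 36750 + 21000 = 64875
Branch B: 135000 (certain)
Overall = 0.7 × 64875 + 0.3 × 135000 = 45412.5 + 40500 = 85912.5

$85,912.50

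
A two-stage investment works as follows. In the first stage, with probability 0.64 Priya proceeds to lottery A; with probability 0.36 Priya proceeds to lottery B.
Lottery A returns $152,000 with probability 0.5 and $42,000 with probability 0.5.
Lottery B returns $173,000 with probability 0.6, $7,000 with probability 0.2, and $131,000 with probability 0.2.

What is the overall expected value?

$109,384

EV(A) = 0.5 × 152000 + 0.5 × 42000 = 76000 + 21000 = 97000
EV(B) = 0.6 × 173000 + 0.2 × 7000 + 0.2 × 131000 = 103800 + 1400 + 26200 = 131400
Overall = 0.64 × 97000 + 0.36 × 131400 = 62080 + 47304 = 109384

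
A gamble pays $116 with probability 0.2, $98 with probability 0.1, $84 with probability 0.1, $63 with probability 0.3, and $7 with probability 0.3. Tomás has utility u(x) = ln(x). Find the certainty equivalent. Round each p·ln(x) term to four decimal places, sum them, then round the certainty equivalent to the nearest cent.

E[u] = 0.2·ln(116) + 0.1·ln(98) + 0.1·ln(84) + 0.3·ln(63) + 0.3·ln(7) = 0.9507 + 0.4585 + 0.4431 + 1.2429 + 0.5838 = 3.6790
CE = e^3.6790 ≈ 39.61

$39.61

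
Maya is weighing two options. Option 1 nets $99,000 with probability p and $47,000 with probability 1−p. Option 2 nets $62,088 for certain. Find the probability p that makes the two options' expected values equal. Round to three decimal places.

p·99000 + (1−p)·47000 = 62088
52000p + 47000 = 62088
p = (62088 − 47000) / 52000

p = 0.290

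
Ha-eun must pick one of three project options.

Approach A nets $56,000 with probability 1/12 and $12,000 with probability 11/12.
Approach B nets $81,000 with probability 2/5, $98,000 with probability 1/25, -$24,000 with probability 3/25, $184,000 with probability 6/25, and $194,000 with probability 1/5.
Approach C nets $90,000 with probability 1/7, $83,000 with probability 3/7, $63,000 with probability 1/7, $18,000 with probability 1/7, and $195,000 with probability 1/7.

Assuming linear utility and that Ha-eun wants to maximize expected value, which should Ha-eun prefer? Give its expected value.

Approach A = 1/12 × 56000 + 11/12 × 12000 = 4666.6667 + 11000 = 15666.6667
Approach B = 2/5 × 81000 + 1/25 × 98000 + 3/25 × (-24000) + 6/25 × 184000 + 1/5 × 194000 = 32400 + 3920 − 2880 + 44160 + 38800 = 116400
Approach C = 1/7 × 90000 + 3/7 × 83000 + 1/7 × 63000 + 1/7 × 18000 + 1/7 × 195000 = 12857.1429 + 35571.4286 + 9000 + 2571.4286 + 27857.1429 = 87857.1429

Approach B ($116,400)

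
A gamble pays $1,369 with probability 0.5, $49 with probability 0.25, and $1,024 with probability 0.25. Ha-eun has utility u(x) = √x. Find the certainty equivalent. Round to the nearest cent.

E[u] = 0.5·√1369 + 0.25·√49 + 0.25·√1024 = 0.5·37 + 0.25·7 + 0.25·32 = 28.25
CE = (28.25)² = 798.0625

$798.06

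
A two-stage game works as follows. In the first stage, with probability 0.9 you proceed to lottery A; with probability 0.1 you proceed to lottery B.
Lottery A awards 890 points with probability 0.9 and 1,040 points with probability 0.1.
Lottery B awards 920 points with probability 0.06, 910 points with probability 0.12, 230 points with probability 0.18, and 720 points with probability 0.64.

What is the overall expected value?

881.16 points

EV(A) = 0.9 × 890 + 0.1 × 1040 = 801 + 104 = 905
EV(B) = 0.06 × 920 + 0.12 × 910 + 0.18 × 230 + 0.64 × 720 = 55.2 + 109.2 + 41.4 + 460.8 = 666.6
Overall = 0.9 × 905 + 0.1 × 666.6 = 814.5 + 66.66 = 881.16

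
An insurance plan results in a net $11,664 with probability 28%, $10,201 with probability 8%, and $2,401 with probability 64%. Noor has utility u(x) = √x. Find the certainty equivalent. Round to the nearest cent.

$4,855.30

E[u] = 0.28·√11664 + 0.08·√10201 + 0.64·√2401 = 0.28·108 + 0.08·101 + 0.64·49 = 69.68
CE = (69.68)² = 4855.3024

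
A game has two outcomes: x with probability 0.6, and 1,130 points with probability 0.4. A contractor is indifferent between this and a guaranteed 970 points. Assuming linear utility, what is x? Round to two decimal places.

x = 863.33 points

0.6·x + 0.4·1130 = 970
0.6·x = 970 − 452 = 518
x = 518 / 0.6 = 863.3333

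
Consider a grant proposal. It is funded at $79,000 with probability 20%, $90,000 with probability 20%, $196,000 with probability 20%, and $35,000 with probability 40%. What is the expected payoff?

$87,000

EV = 0.2 × 79000 + 0.2 × 90000 + 0.2 × 196000 + 0.4 × 35000 = 15800 + 18000 + 39200 + 14000 = 87000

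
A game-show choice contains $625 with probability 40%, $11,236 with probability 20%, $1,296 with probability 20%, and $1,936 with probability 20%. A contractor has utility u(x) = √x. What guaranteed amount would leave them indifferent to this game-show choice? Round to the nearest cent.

E[u] = 0.4·√625 + 0.2·√11236 + 0.2·√1296 + 0.2·√1936 = 0.4·25 + 0.2·106 + 0.2·36 + 0.2·44 = 47.2
CE = (47.2)² = 2227.84

$2,227.84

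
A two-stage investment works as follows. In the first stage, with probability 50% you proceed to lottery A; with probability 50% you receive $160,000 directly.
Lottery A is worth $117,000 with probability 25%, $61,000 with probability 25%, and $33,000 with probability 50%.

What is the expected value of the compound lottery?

EV(A) = 0.25 × 117000 + 0.25 × 61000 + 0.5 × 33000 = 29250 + 15250 + 16500 = 61000
Branch B: 160000 (certain)
Overall = 0.5 × 61000 + 0.5 × 160000 = 30500 + 80000 = 110500

$110,500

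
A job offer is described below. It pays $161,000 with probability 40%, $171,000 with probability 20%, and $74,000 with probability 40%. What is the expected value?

$128,200

EV = 0.4 × 161000 + 0.2 × 171000 + 0.4 × 74000 = 64400 + 34200 + 29600 = 128200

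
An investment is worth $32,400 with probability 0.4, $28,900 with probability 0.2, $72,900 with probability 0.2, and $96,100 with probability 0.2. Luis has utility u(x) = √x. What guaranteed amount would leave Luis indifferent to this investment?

$49,284

E[u] = 0.4·√32400 + 0.2·√28900 + 0.2·√72900 + 0.2·√96100 = 0.4·180 + 0.2·170 + 0.2·270 + 0.2·310 = 222
CE = (222)² = 49284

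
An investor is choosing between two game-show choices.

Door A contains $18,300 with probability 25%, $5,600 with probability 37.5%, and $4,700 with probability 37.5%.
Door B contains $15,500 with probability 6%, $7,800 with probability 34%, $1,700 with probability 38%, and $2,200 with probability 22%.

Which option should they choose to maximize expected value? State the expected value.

Door A ($8,437.50)

Door A = 0.25 × 18300 + 0.375 × 5600 + 0.375 × 4700 = 4575 + 2100 + 1762.5 = 8437.5
Door B = 0.06 × 15500 + 0.34 × 7800 + 0.38 × 1700 + 0.22 × 2200 = 930 + 2652 + 646 + 484 = 4712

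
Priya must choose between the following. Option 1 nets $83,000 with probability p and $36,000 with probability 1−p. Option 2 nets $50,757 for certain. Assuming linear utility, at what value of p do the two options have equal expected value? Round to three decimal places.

p = 0.314

p·83000 + (1−p)·36000 = 50757
47000p + 36000 = 50757
p = (50757 − 36000) / 47000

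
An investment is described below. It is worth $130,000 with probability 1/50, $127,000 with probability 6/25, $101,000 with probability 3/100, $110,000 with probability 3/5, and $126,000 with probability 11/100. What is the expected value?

$115,970

EV = 1/50 × 130000 + 6/25 × 127000 + 3/100 × 101000 + 3/5 × 110000 + 11/100 × 126000 = 2600 + 30480 + 3030 + 66000 + 13860 = 115970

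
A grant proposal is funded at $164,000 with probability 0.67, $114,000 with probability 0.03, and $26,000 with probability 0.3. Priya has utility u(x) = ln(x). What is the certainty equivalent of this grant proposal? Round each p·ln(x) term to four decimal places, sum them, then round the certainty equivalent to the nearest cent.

E[u] = 0.67·ln(164000) + 0.03·ln(114000) + 0.3·ln(26000) = 8.0451 + 0.3493 + 3.0498 = 11.4442
CE = e^11.4442 ≈ 93358.29

$93,358.29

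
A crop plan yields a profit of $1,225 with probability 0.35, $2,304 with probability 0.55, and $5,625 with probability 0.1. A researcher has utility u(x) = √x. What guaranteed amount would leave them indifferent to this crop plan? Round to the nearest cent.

E[u] = 0.35·√1225 + 0.55·√2304 + 0.1·√5625 = 0.35·35 + 0.55·48 + 0.1·75 = 46.15
CE = (46.15)² = 2129.8225

$2,129.82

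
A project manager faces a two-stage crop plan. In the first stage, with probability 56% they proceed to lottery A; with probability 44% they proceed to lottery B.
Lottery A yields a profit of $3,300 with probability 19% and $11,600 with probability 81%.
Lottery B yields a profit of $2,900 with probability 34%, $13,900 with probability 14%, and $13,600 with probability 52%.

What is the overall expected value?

$10,014.64

EV(A) = 0.19 × 3300 + 0.81 × 11600 = 627 + 9396 = 10023
EV(B) = 0.34 × 2900 + 0.14 × 13900 + 0.52 × 13600 = 986 + 1946 + 7072 = 10004
Overall = 0.56 × 10023 + 0.44 × 10004 = 5612.88 + 4401.76 = 10014.64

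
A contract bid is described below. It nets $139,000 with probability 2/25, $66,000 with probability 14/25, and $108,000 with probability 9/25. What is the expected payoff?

$86,960

EV = 2/25 × 139000 + 14/25 × 66000 + 9/25 × 108000 = 11120 + 36960 + 38880 = 86960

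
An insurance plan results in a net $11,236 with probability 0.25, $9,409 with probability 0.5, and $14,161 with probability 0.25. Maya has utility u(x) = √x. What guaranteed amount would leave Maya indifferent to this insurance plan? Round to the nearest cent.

E[u] = 0.25·√11236 + 0.5·√9409 + 0.25·√14161 = 0.25·106 + 0.5·97 + 0.25·119 = 104.75
CE = (104.75)² = 10972.5625

$10,972.56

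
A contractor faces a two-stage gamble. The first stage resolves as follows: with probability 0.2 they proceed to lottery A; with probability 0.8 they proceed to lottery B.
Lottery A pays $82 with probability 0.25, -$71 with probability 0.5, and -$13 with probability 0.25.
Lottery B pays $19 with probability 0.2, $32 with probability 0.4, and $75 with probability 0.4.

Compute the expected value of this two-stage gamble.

$33.63

EV(A) = 0.25 × 82 + 0.5 × (-71) + 0.25 × (-13) = 20.5 − 35.5 − 3.25 = -18.25
EV(B) = 0.2 × 19 + 0.4 × 32 + 0.4 × 75 = 3.8 + 12.8 + 30 = 46.6
Overall = 0.2 × (-18.25) + 0.8 × 46.6 = -3.65 + 37.28 = 33.63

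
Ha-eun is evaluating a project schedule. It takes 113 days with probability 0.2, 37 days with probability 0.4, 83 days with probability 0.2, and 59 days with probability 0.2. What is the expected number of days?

65.8 days

EV = 0.2 × 113 + 0.4 × 37 + 0.2 × 83 + 0.2 × 59 = 22.6 + 14.8 + 16.6 + 11.8 = 65.8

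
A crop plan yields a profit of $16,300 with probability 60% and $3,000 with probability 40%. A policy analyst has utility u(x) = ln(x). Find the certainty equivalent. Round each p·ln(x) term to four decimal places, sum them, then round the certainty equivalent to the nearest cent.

$8,282.50

E[u] = 0.6·ln(16300) + 0.4·ln(3000) = 5.8194 + 3.2025 = 9.0219
CE = e^9.0219 ≈ 8282.50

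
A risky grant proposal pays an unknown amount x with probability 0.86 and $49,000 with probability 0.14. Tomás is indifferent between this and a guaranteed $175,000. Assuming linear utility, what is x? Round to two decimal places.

x = $195,511.63

0.86·x + 0.14·49000 = 175000
0.86·x = 175000 − 6860 = 168140
x = 168140 / 0.86 = 195511.6279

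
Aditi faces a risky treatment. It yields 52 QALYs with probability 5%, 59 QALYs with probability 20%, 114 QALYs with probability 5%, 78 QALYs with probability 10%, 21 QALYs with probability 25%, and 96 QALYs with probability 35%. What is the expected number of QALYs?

EV = 0.05 × 52 + 0.2 × 59 + 0.05 × 114 + 0.1 × 78 + 0.25 × 21 + 0.35 × 96 = 2.6 + 11.8 + 5.7 + 7.8 + 5.25 + 33.6 = 66.75

66.75 QALYs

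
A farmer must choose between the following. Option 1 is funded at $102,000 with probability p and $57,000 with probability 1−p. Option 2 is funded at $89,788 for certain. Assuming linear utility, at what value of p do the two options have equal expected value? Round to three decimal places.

p = 0.729

p·102000 + (1−p)·57000 = 89788
45000p + 57000 = 89788
p = (89788 − 57000) / 45000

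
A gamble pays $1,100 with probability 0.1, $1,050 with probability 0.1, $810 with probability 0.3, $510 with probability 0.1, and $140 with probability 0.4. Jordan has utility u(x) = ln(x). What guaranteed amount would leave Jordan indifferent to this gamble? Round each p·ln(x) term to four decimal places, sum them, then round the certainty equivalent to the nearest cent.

E[u] = 0.1·ln(1100) + 0.1·ln(1050) + 0.3·ln(810) + 0.1·ln(510) + 0.4·ln(140) = 0.7003 + 0.6957 + 2.0091 + 0.6234 + 1.9767 = 6.0052
CE = e^6.0052 ≈ 405.53

$405.53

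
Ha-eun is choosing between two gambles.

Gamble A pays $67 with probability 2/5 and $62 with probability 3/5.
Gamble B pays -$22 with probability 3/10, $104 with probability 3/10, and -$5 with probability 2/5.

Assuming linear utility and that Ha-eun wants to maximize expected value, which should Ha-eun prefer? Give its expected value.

Gamble A = 2/5 × 67 + 3/5 × 62 = 26.8 + 37.2 = 64
Gamble B = 3/10 × (-22) + 3/10 × 104 + 2/5 × (-5) = -6.6 + 31.2 − 2 = 22.6

Gamble A ($64)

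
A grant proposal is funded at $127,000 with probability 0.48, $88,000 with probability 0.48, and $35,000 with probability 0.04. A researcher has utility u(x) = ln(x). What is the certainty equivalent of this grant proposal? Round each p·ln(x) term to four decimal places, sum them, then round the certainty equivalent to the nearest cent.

$101,133.83

E[u] = 0.48·ln(127000) + 0.48·ln(88000) + 0.04·ln(35000) = 5.6409 + 5.4648 + 0.4185 = 11.5242
CE = e^11.5242 ≈ 101133.83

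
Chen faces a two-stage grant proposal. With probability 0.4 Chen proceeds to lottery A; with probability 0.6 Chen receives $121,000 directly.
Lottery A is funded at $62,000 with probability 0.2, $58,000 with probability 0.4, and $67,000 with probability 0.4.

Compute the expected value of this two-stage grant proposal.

EV(A) = 0.2 × 62000 + 0.4 × 58000 + 0.4 × 67000 = 12400 + 23200 + 26800 = 62400
Branch B: 121000 (certain)
Overall = 0.4 × 62400 + 0.6 × 121000 = 24960 + 72600 = 97560

$97,560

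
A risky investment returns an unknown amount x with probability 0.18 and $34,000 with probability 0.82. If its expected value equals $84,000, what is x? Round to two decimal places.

0.18·x + 0.82·34000 = 84000
0.18·x = 84000 − 27880 = 56120
x = 56120 / 0.18 = 311777.7778

x = $311,777.78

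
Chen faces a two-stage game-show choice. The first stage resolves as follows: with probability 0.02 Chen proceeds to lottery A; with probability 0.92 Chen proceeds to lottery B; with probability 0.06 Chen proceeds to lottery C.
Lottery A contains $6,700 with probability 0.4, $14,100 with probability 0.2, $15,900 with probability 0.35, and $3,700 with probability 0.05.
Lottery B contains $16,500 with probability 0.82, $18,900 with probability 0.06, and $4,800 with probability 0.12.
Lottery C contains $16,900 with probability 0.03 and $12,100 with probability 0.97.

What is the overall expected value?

$14,980.44

EV(A) = 0.4 × 6700 + 0.2 × 14100 + 0.35 × 15900 + 0.05 × 3700 = 2680 + 2820 + 5565 + 185 = 11250
EV(B) = 0.82 × 16500 + 0.06 × 18900 + 0.12 × 4800 = 13530 + 1134 + 576 = 15240
EV(C) = 0.03 × 16900 + 0.97 × 12100 = 507 + 11737 = 12244
Overall = 0.02 × 11250 + 0.92 × 15240 + 0.06 × 12244 = 225 + 14020.8 + 734.64 = 14980.44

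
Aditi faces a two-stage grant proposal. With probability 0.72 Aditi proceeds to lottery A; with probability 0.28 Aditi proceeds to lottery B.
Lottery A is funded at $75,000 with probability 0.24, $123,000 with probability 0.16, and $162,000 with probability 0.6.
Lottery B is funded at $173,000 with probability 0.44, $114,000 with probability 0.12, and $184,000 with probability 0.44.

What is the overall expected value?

$144,926.40

EV(A) = 0.24 × 75000 + 0.16 × 123000 + 0.6 × 162000 = 18000 + 19680 + 97200 = 134880
EV(B) = 0.44 × 173000 + 0.12 × 114000 + 0.44 × 184000 = 76120 + 13680 + 80960 = 170760
Overall = 0.72 × 134880 + 0.28 × 170760 = 97113.6 + 47812.8 = 144926.4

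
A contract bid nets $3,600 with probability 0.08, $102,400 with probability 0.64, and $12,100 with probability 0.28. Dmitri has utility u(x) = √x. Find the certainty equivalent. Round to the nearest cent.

E[u] = 0.08·√3600 + 0.64·√102400 + 0.28·√12100 = 0.08·60 + 0.64·320 + 0.28·110 = 240.4
CE = (240.4)² = 57792.16

$57,792.16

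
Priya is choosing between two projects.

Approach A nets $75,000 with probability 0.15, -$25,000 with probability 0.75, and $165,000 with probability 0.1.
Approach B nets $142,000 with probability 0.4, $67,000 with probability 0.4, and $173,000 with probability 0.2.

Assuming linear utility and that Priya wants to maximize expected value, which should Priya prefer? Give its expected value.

Approach A = 0.15 × 75000 + 0.75 × (-25000) + 0.1 × 165000 = 11250 − 18750 + 16500 = 9000
Approach B = 0.4 × 142000 + 0.4 × 67000 + 0.2 × 173000 = 56800 + 26800 + 34600 = 118200

Approach B ($118,200)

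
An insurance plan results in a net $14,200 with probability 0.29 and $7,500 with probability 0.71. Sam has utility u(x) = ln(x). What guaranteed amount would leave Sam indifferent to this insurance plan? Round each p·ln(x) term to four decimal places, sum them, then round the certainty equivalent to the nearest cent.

E[u] = 0.29·ln(14200) + 0.71·ln(7500) = 2.7727 + 6.3351 = 9.1078
CE = e^9.1078 ≈ 9025.42

$9,025.42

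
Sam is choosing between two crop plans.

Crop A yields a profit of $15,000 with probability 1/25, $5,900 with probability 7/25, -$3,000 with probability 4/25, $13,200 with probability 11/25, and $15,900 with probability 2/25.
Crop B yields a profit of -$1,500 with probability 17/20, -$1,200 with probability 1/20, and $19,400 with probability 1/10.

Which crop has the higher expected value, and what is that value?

Crop A ($8,852)

Crop A = 1/25 × 15000 + 7/25 × 5900 + 4/25 × (-3000) + 11/25 × 13200 + 2/25 × 15900 = 600 + 1652 − 480 + 5808 + 1272 = 8852
Crop B = 17/20 × (-1500) + 1/20 × (-1200) + 1/10 × 19400 = -1275 − 60 + 1940 = 605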